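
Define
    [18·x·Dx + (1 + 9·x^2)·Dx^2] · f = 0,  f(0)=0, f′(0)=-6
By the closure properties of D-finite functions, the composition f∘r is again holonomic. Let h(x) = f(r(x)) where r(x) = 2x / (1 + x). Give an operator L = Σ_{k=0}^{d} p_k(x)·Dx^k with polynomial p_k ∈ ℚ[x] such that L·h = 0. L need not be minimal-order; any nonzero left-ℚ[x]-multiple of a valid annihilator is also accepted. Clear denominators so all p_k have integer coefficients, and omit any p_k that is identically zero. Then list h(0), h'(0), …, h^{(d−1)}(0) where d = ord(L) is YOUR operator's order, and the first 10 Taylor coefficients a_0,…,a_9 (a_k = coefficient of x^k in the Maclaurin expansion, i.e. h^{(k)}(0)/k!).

f: a_k = 0, -6, 0, 18, 0, -486/5, 0, 4374/7, 0, -4374, …
L₀ from L_f via x↦r, Dx↦r'^{-1}Dx.
L = (2 + 74·x)·Dx + (1 + 2·x + 37·x^2)·Dx^2  (order 2).
h: a_k = 0, -12, 12, 132, -420, -11292/5, 14124, 248316/7, -454020, -213708, …
ICs: h(0) = 0, h′(0) = -12.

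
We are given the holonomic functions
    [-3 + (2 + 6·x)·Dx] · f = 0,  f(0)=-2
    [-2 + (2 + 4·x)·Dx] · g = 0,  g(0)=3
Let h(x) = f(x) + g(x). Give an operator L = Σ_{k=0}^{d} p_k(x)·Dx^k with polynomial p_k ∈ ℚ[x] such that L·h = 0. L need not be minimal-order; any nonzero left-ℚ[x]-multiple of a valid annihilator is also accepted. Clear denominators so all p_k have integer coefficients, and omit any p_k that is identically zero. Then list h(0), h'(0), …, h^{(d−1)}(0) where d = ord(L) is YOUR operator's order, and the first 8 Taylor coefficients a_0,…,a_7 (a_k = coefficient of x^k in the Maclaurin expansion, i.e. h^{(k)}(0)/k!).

f: a_k = -2, -3, 9/4, -27/8, 405/64, -1701/128, 15309/512, -72171/1024, …
g: a_k = 3, 3, -3/2, 3/2, -15/8, 21/8, -63/16, 99/16, …
h₀=f+g: left-lcm gives L₀, ord ≤ 2.
L = -3 + (5 + 12·x)·Dx + (2 + 10·x + 12·x^2)·Dx^2  (order 2).
h: a_k = 1, 0, 3/4, -15/8, 285/64, -1365/128, 13293/512, -65835/1024, …
ICs: h(0) = 1, h′(0) = 0.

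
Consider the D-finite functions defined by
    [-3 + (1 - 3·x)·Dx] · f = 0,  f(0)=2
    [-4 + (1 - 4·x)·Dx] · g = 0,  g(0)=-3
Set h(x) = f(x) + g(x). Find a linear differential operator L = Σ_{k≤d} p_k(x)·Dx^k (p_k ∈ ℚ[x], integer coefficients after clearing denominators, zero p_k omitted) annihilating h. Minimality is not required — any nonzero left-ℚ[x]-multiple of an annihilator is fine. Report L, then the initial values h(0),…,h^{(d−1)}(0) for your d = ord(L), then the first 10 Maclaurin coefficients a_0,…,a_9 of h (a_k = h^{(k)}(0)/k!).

L = -24 + (14 - 48·x)·Dx + (-1 + 7·x - 12·x^2)·Dx^2  (order 2).
h: a_k = -1, -6, -30, -138, -606, -2586, -10830, -44778, -183486, -747066, …
ICs: h(0) = -1, h′(0) = -6.

f: a_k = 2, 6, 18, 54, 162, 486, 1458, 4374, 13122, 39366, …
g: a_k = -3, -12, -48, -192, -768, -3072, -12288, -49152, -196608, -786432, …
Weyl lclm of L_f,L_g ⇒ L₀ (ord ≤ 2).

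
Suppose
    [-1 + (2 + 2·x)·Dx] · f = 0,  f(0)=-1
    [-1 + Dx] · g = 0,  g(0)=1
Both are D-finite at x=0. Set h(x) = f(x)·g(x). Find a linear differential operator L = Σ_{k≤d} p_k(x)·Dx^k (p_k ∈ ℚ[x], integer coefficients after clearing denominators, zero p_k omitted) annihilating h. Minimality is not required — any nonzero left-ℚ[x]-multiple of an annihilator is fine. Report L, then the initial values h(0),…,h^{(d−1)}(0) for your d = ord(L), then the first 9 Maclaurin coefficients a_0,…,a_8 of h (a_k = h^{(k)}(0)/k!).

f: a_k = -1, -1/2, 1/8, -1/16, 5/128, -7/256, 21/1024, -33/2048, 429/32768, …
g: a_k = 1, 1, 1/2, 1/6, 1/24, 1/120, 1/720, 1/5040, 1/40320, …
Product ⇒ symmetric product L₀, ord ≤ 1.
L = (-3 - 2·x) + (2 + 2·x)·Dx  (order 1).
h: a_k = -1, -3/2, -7/8, -17/48, -11/128, -107/3840, 89/46080, -1123/215040, 39551/10321920, …
ICs: h(0) = -1.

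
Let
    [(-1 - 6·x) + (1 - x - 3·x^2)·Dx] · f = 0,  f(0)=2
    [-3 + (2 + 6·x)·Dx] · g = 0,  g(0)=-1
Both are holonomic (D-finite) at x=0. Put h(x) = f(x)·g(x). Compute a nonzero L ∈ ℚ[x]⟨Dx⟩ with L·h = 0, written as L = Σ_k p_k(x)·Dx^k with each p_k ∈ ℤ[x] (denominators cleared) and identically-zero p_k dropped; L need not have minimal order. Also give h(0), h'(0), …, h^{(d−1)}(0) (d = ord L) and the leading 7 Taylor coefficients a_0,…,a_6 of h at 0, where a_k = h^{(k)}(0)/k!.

L = (5 + 15·x + 27·x^2) + (-2 - 4·x + 12·x^2 + 18·x^3)·Dx  (order 1).
h: a_k = -2, -5, -35/4, -217/8, -3011/64, -18139/128, -129511/512, …
ICs: h(0) = -2.

f: a_k = 2, 2, 8, 14, 38, 80, 194, …
g: a_k = -1, -3/2, 9/8, -27/16, 405/128, -1701/256, 15309/1024, …
h₀=f·g: eliminate ⇒ L₀, order ≤ 1·1.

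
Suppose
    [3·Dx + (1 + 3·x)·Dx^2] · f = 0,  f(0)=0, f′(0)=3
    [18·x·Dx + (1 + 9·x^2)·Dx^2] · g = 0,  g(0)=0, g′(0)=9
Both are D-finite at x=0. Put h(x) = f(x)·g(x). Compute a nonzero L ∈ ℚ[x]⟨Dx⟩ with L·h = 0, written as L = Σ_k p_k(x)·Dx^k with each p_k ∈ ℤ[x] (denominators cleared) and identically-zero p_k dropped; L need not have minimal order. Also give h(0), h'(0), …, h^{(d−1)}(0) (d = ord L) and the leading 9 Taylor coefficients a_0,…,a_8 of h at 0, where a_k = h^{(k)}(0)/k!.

f: a_k = 0, 3, -9/2, 9, -81/4, 243/5, -243/2, 2187/7, -6561/8, …
g: a_k = 0, 9, 0, -27, 0, 729/5, 0, -6561/7, 0, …
Sym-product of L_f,L_g gives L₀ (≤ ord 4).
L = (648 + 3564·x + 19440·x^2 + 113724·x^3 + 262440·x^4 + 341172·x^5 + 236196·x^7)·Dx + (162 + 3348·x + 24948·x^2 + 117612·x^3 + 396576·x^4 + 813564·x^5 + 918540·x^6 + 236196·x^7 + 826686·x^8)·Dx^2 + (36 + 576·x + 5184·x^2 + 25272·x^3 + 87480·x^4 + 227448·x^5 + 419904·x^6 + 472392·x^7 + 236196·x^8 + 472392·x^9)·Dx^3 + (5 + 54·x + 333·x^2 + 1512·x^3 + 5346·x^4 + 14580·x^5 + 30618·x^6 + 52488·x^7 + 59049·x^8 + 39366·x^9 + 59049·x^10)·Dx^4  (order 4).
h: a_k = 0, 0, 27, -81/2, 0, -243/4, 3159/5, -24057/20, 0, …
ICs: h(0) = 0, h′(0) = 0, h′′(0) = 54, h′′′(0) = -243.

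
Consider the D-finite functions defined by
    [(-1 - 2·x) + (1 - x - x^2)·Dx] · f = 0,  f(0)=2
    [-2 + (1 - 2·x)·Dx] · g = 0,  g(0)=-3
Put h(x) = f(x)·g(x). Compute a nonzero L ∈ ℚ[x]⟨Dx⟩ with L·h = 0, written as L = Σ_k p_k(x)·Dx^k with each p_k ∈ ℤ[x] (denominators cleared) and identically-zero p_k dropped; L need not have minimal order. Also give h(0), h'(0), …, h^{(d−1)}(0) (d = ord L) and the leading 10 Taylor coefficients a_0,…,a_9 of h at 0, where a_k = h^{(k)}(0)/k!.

L = (-3 + 2·x + 6·x^2) + (1 - 3·x + x^2 + 2·x^3)·Dx  (order 1).
h: a_k = -6, -18, -48, -114, -258, -564, -1206, -2538, -5280, -10890, …
ICs: h(0) = -6.

f: a_k = 2, 2, 4, 6, 10, 16, 26, 42, 68, 110, …
g: a_k = -3, -6, -12, -24, -48, -96, -192, -384, -768, -1536, …
h₀=f·g: eliminate ⇒ L₀, order ≤ 1·1.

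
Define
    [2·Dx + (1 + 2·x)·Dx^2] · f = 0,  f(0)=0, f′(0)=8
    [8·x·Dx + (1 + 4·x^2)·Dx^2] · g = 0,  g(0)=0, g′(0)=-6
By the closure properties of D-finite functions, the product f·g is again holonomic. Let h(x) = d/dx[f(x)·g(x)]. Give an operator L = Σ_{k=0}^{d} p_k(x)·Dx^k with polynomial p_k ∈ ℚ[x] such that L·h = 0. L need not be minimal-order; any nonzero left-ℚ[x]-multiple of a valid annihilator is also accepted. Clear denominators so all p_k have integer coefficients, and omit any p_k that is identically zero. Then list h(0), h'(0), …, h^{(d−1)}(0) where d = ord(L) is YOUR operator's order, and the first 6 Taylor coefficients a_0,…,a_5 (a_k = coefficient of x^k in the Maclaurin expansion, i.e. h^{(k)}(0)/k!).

L = (192 + 704·x + 2560·x^2 + 9984·x^3 + 15360·x^4 + 13312·x^5 + 4096·x^7) + (72 + 992·x + 4928·x^2 + 15488·x^3 + 34816·x^4 + 47616·x^5 + 35840·x^6 + 6144·x^7 + 14336·x^8)·Dx + (24 + 256·x + 1536·x^2 + 4992·x^3 + 11520·x^4 + 19968·x^5 + 24576·x^6 + 18432·x^7 + 6144·x^8 + 8192·x^9)·Dx^2 + (5 + 36·x + 148·x^2 + 448·x^3 + 1056·x^4 + 1920·x^5 + 2688·x^6 + 3072·x^7 + 2304·x^8 + 1024·x^9 + 1024·x^10)·Dx^3  (order 3).
h: a_k = 0, -96, 144, 0, 160, -6656/5, …
ICs: h(0) = 0, h′(0) = -96, h′′(0) = 288.

f: a_k = 0, 8, -8, 32/3, -16, 128/5, …
g: a_k = 0, -6, 0, 8, 0, -96/5, …
Product ⇒ symmetric product L₀, ord ≤ 4.
Derive L from L₀ (diff closure).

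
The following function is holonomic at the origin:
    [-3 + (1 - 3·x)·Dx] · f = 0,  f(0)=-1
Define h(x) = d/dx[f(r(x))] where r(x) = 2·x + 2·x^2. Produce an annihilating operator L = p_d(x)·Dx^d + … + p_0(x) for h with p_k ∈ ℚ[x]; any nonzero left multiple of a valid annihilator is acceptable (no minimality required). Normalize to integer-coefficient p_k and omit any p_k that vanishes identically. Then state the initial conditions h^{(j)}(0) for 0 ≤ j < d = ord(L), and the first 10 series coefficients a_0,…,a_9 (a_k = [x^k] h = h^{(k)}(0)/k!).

f: a_k = -1, -3, -9, -27, -81, -243, -729, -2187, -6561, -19683, …
L₀ from L_f via x↦r, Dx↦r'^{-1}Dx.
Derive L from L₀ (diff closure).
L = (14 + 36·x + 36·x^2) + (-1 + 4·x + 18·x^2 + 12·x^3)·Dx  (order 1).
h: a_k = -6, -84, -864, -7920, -68040, -561168, -4499712, -35344512, -273287520, -2087000640, …
ICs: h(0) = -6.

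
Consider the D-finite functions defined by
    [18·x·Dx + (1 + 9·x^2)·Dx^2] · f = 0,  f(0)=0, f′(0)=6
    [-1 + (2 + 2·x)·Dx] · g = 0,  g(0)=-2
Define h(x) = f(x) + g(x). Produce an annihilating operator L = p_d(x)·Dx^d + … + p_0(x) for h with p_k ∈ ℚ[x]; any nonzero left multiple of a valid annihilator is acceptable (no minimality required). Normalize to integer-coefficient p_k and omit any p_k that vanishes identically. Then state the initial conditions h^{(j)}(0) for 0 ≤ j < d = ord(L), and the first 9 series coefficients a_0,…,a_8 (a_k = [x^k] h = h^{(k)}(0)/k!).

L = (-36 - 90·x + 972·x^2 + 486·x^3)·Dx + (-75 - 144·x + 1818·x^2 + 3888·x^3 + 1701·x^4)·Dx^2 + (-2 + 70·x + 108·x^2 + 684·x^3 + 1134·x^4 + 486·x^5)·Dx^3  (order 3).
h: a_k = -2, 5, 1/4, -145/8, 5/64, 62173/640, 21/512, -4479207/7168, 429/16384, …
ICs: h(0) = -2, h′(0) = 5, h′′(0) = 1/2.

f: a_k = 0, 6, 0, -18, 0, 486/5, 0, -4374/7, 0, …
g: a_k = -2, -1, 1/4, -1/8, 5/64, -7/128, 21/512, -33/1024, 429/16384, …
Weyl lclm of L_f,L_g ⇒ L₀ (ord ≤ 3).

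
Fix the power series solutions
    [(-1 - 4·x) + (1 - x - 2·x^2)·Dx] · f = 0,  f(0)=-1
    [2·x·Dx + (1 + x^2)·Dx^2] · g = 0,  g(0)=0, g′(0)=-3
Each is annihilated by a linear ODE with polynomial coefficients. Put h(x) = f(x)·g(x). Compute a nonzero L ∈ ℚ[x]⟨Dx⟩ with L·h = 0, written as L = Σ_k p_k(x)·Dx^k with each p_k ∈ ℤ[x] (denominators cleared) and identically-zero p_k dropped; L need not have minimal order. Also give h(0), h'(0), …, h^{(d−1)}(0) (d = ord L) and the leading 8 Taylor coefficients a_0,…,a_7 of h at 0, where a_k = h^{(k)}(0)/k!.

f: a_k = -1, -1, -3, -5, -11, -21, -43, -85, …
g: a_k = 0, -3, 0, 1, 0, -3/5, 0, 3/7, …
L₀ := L_f ⊗_s L_g (sym. prod.), ord ≤ 2.
L = (4 + 2·x + 12·x^2) + (2 + 6·x + 4·x^2 + 12·x^3)·Dx + (-1 + x + x^2 + x^3 + 2·x^4)·Dx^2  (order 2).
h: a_k = 0, 3, 3, 8, 14, 153/5, 293/5, 4178/35, …
ICs: h(0) = 0, h′(0) = 3.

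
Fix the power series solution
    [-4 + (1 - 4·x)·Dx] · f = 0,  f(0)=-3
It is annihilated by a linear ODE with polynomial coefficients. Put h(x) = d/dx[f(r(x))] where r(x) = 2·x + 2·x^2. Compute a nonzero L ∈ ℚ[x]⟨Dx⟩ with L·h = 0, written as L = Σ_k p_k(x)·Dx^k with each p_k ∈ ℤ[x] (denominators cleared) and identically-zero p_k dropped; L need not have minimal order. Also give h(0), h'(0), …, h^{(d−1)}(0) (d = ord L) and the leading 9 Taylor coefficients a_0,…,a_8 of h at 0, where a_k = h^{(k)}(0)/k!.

L = (18 + 48·x + 48·x^2) + (-1 + 6·x + 24·x^2 + 16·x^3)·Dx  (order 1).
h: a_k = -24, -432, -5760, -68352, -760320, -8119296, -84295680, -857309184, -8582823936, …
ICs: h(0) = -24.

f: a_k = -3, -12, -48, -192, -768, -3072, -12288, -49152, -196608, …
L₀ from L_f via x↦r, Dx↦r'^{-1}Dx.
h₀' ⇒ L via d/dx closure of L₀.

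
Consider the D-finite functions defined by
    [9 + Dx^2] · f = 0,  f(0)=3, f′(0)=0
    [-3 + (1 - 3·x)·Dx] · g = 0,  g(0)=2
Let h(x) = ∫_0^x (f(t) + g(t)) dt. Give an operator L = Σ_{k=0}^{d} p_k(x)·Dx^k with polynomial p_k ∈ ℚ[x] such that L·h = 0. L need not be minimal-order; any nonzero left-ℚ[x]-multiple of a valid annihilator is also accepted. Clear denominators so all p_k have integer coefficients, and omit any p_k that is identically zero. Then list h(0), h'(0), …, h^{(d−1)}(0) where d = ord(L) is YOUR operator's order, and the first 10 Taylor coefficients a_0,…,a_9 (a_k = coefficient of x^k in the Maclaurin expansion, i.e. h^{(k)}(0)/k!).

L = (-63 + 54·x - 81·x^2)·Dx + (9 - 45·x + 81·x^2 - 81·x^3)·Dx^2 + (-7 + 6·x - 9·x^2)·Dx^3 + (1 - 5·x + 9·x^2 - 9·x^3)·Dx^4  (order 4).
h: a_k = 0, 5, 3, 3/2, 27/2, 1377/40, 81, 116397/560, 2187/4, 6532083/4480, …
ICs: h(0) = 0, h′(0) = 5, h′′(0) = 6, h′′′(0) = 9.

f: a_k = 3, 0, -27/2, 0, 81/8, 0, -243/80, 0, 2187/4480, 0, …
g: a_k = 2, 6, 18, 54, 162, 486, 1458, 4374, 13122, 39366, …
h₀=f+g: left-lcm gives L₀, ord ≤ 3.
Integrate: L := L₀·Dx.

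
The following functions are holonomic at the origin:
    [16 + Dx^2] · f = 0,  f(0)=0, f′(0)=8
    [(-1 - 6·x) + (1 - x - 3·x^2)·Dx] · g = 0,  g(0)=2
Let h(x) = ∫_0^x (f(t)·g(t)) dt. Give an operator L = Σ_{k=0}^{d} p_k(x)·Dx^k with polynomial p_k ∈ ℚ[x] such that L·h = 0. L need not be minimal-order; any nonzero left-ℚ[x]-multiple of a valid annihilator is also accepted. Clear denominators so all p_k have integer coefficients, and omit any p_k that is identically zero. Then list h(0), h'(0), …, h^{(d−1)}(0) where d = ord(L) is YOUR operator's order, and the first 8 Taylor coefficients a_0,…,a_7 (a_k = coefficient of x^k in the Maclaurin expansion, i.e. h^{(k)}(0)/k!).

L = (-10 + 16·x + 48·x^2)·Dx + (2 + 12·x)·Dx^2 + (-1 + x + 3·x^2)·Dx^3  (order 3).
h: a_k = 0, 0, 8, 16/3, 16/3, 208/15, 1256/45, 5632/105, …
ICs: h(0) = 0, h′(0) = 0, h′′(0) = 16.

f: a_k = 0, 8, 0, -64/3, 0, 256/15, 0, -2048/315, …
g: a_k = 2, 2, 8, 14, 38, 80, 194, 434, …
f·g: L₀ = L_f ⊗_s L_g, ord ≤ 2·1.
∫: right-multiply L₀ by Dx.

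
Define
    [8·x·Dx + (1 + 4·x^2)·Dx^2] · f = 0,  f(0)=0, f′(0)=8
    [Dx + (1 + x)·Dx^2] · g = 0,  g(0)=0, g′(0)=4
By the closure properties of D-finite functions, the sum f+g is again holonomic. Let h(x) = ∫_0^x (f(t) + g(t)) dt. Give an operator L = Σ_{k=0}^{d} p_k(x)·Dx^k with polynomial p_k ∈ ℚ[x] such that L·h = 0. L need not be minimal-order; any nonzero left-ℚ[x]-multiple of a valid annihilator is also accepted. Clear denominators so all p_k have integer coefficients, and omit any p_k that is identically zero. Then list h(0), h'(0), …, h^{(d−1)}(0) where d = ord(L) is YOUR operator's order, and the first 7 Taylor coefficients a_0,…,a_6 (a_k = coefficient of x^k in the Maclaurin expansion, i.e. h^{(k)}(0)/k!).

L = (-8 - 24·x + 96·x^2 + 32·x^3)·Dx^2 + (-10 - 16·x + 72·x^2 + 192·x^3 + 64·x^4)·Dx^3 + (-1 + 7·x + 8·x^2 + 32·x^3 + 48·x^4 + 16·x^5)·Dx^4  (order 4).
h: a_k = 0, 0, 6, -2/3, -7/3, -1/5, 22/5, …
ICs: h(0) = 0, h′(0) = 0, h′′(0) = 12, h′′′(0) = -4.

f: a_k = 0, 8, 0, -32/3, 0, 128/5, 0, …
g: a_k = 0, 4, -2, 4/3, -1, 4/5, -2/3, …
h₀=f+g: left-lcm gives L₀, ord ≤ 4.
Integrate: L := L₀·Dx.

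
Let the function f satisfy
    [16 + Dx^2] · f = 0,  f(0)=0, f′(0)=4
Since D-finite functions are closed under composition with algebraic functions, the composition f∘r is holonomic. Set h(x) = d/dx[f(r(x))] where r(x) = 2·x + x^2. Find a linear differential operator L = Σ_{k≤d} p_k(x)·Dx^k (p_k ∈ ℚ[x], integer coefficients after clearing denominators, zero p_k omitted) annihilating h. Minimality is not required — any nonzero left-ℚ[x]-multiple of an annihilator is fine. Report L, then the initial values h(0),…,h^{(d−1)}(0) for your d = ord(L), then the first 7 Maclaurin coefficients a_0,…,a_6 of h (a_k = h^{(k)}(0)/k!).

f: a_k = 0, 4, 0, -32/3, 0, 128/15, 0, …
L₀ from L_f via x↦r, Dx↦r'^{-1}Dx.
Differentiate: ansatz ord ≤ ord L₀ ⇒ L.
L = (67 + 256·x + 384·x^2 + 256·x^3 + 64·x^4) + (-3 - 3·x)·Dx + (1 + 2·x + x^2)·Dx^2  (order 2).
h: a_k = 8, 8, -256, -512, 3136/3, 4032, 83968/45, …
ICs: h(0) = 8, h′(0) = 8.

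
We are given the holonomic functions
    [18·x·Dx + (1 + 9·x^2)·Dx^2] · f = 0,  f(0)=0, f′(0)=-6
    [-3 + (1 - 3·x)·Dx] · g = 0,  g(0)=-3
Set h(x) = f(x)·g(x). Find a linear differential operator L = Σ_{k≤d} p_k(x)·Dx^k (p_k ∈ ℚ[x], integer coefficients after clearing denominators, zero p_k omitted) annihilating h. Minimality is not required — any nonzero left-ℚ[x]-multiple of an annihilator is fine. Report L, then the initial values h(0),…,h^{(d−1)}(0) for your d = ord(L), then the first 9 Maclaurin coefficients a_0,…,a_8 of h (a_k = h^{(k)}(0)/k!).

f: a_k = 0, -6, 0, 18, 0, -486/5, 0, 4374/7, 0, …
g: a_k = -3, -9, -27, -81, -243, -729, -2187, -6561, -19683, …
Sym-product of L_f,L_g gives L₀ (≤ ord 2).
L = 54·x + (6 - 18·x + 108·x^2)·Dx + (-1 + 3·x - 9·x^2 + 27·x^3)·Dx^2  (order 2).
h: a_k = 0, 18, 54, 108, 324, 6318/5, 18954/5, 332424/35, 997272/35, …
ICs: h(0) = 0, h′(0) = 18.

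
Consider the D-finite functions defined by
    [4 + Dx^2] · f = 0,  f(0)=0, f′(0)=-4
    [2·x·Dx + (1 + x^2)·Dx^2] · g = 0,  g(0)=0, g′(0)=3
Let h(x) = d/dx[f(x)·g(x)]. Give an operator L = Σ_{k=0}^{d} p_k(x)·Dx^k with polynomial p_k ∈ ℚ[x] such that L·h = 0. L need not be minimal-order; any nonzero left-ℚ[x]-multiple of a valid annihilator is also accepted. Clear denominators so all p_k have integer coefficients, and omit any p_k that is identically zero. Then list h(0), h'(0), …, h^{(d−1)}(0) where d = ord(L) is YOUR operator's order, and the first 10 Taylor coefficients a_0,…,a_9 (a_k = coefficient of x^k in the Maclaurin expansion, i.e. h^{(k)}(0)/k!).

L = (512 + 1824·x^2 + 2768·x^4 + 1920·x^6 + 912·x^8 + 320·x^10 + 64·x^12) + (248·x + 944·x^3 + 1240·x^5 + 800·x^7 + 320·x^9 + 64·x^11)·Dx + (168 + 652·x^2 + 1080·x^4 + 892·x^6 + 488·x^8 + 176·x^10 + 32·x^12)·Dx^2 + (62·x + 236·x^3 + 310·x^5 + 200·x^7 + 80·x^9 + 16·x^11)·Dx^3 + (10 + 49·x^2 + 97·x^4 + 103·x^6 + 65·x^8 + 24·x^10 + 4·x^12)·Dx^4  (order 4).
h: a_k = 0, -24, 0, 48, 0, -40, 0, 32, 0, -26984/945, …
ICs: h(0) = 0, h′(0) = -24, h′′(0) = 0, h′′′(0) = 288.

f: a_k = 0, -4, 0, 8/3, 0, -8/15, 0, 16/315, 0, -8/2835, …
g: a_k = 0, 3, 0, -1, 0, 3/5, 0, -3/7, 0, 1/3, …
f·g: L₀ = L_f ⊗_s L_g, ord ≤ 2·2.
Differentiate: ansatz ord ≤ ord L₀ ⇒ L.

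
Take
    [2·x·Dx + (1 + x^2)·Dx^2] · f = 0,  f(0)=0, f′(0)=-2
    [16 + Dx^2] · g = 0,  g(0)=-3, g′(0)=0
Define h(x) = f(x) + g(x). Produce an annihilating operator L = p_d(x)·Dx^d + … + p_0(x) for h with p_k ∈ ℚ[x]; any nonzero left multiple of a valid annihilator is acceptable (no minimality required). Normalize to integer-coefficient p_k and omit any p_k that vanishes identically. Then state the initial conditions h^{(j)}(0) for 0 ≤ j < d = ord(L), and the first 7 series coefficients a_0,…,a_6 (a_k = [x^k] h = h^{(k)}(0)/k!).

L = (64·x + 704·x^3 + 256·x^5)·Dx + (112 + 416·x^2 + 432·x^4 + 128·x^6)·Dx^2 + (4·x + 44·x^3 + 16·x^5)·Dx^3 + (7 + 26·x^2 + 27·x^4 + 8·x^6)·Dx^4  (order 4).
h: a_k = -3, -2, 24, 2/3, -32, -2/5, 256/15, …
ICs: h(0) = -3, h′(0) = -2, h′′(0) = 48, h′′′(0) = 4.

f: a_k = 0, -2, 0, 2/3, 0, -2/5, 0, …
g: a_k = -3, 0, 24, 0, -32, 0, 256/15, …
Weyl lclm of L_f,L_g ⇒ L₀ (ord ≤ 4).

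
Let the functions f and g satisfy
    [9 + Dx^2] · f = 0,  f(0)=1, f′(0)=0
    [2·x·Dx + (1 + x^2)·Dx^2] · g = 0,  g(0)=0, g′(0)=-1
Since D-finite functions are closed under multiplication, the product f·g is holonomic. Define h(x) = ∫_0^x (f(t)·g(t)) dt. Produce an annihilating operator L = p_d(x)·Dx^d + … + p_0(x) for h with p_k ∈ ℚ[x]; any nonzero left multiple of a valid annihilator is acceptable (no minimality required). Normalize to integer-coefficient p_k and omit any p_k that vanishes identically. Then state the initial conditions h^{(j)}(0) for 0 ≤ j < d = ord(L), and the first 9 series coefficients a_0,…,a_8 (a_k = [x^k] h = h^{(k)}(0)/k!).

L = (1170 + 3834·x^2 + 4779·x^4 + 2916·x^6 + 729·x^8)·Dx + (396·x + 1044·x^3 + 972·x^5 + 324·x^7)·Dx^2 + (220 + 768·x^2 + 1026·x^4 + 648·x^6 + 162·x^8)·Dx^3 + (44·x + 116·x^3 + 108·x^5 + 36·x^7)·Dx^4 + (10 + 38·x^2 + 55·x^4 + 36·x^6 + 9·x^8)·Dx^5  (order 5).
h: a_k = 0, 0, -1/2, 0, 29/24, 0, -203/240, 0, 1781/4480, …
ICs: h(0) = 0, h′(0) = 0, h′′(0) = -1, h′′′(0) = 0, h′′′′(0) = 29.

f: a_k = 1, 0, -9/2, 0, 27/8, 0, -81/80, 0, 729/4480, …
g: a_k = 0, -1, 0, 1/3, 0, -1/5, 0, 1/7, 0, …
L₀ := L_f ⊗_s L_g (sym. prod.), ord ≤ 4.
h=∫h₀ ⇒ L = L₀·Dx.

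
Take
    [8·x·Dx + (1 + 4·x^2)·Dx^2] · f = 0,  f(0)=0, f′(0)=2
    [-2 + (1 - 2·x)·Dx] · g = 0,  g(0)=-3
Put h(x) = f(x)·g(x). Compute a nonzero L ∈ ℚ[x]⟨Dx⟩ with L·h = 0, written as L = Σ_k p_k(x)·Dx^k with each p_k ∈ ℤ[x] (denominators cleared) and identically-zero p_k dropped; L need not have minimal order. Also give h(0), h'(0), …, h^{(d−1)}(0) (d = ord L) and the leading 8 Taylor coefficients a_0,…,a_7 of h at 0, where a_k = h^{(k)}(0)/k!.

L = 16·x + (4 - 8·x + 32·x^2)·Dx + (-1 + 2·x - 4·x^2 + 8·x^3)·Dx^2  (order 2).
h: a_k = 0, -6, -12, -16, -32, -416/5, -832/5, -9728/35, …
ICs: h(0) = 0, h′(0) = -6.

f: a_k = 0, 2, 0, -8/3, 0, 32/5, 0, -128/7, …
g: a_k = -3, -6, -12, -24, -48, -96, -192, -384, …
h₀=f·g: eliminate ⇒ L₀, order ≤ 2·1.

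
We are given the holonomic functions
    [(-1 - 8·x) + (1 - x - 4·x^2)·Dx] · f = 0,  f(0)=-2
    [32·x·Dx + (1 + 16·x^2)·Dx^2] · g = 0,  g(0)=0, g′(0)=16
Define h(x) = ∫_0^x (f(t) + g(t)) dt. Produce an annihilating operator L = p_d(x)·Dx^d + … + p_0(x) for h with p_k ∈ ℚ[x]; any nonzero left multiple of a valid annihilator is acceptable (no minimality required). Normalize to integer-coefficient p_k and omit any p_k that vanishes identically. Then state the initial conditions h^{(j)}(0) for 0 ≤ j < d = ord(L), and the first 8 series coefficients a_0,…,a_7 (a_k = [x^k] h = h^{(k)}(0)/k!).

f: a_k = -2, -2, -10, -18, -58, -130, -362, -882, …
g: a_k = 0, 16, 0, -256/3, 0, 4096/5, 0, -65536/7, …
Sum ⇒ L₀ = lclm(L_f,L_g) in ℚ(x)⟨Dx⟩.
Integrate: L := L₀·Dx.
L = (-160 + 640·x + 14848·x^2 + 36864·x^3 + 178176·x^4 + 98304·x^6)·Dx^2 + (43 + 336·x + 16·x^2 + 3072·x^3 + 35072·x^4 + 124928·x^5 + 12288·x^6 + 98304·x^7)·Dx^3 + (-5 - 23·x - 272·x^2 - 16·x^3 - 2368·x^4 + 5888·x^5 + 12288·x^6 + 4096·x^7 + 16384·x^8)·Dx^4  (order 4).
h: a_k = 0, -2, 7, -10/3, -155/6, -58/5, 1723/15, -362/7, …
ICs: h(0) = 0, h′(0) = -2, h′′(0) = 14, h′′′(0) = -20.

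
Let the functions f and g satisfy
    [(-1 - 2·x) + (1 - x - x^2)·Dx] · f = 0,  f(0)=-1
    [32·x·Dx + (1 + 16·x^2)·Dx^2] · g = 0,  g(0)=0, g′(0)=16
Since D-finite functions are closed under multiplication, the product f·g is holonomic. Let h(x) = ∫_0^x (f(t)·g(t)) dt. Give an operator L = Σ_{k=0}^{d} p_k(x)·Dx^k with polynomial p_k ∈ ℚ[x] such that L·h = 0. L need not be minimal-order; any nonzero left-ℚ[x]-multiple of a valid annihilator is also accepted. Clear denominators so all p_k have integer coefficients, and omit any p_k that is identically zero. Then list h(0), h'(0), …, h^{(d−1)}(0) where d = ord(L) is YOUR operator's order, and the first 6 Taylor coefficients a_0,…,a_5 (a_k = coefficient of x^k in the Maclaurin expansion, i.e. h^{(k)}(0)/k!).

f: a_k = -1, -1, -2, -3, -5, -8, …
g: a_k = 0, 16, 0, -256/3, 0, 4096/5, …
L₀ := L_f ⊗_s L_g (sym. prod.), ord ≤ 2.
∫: right-multiply L₀ by Dx.
L = (2 + 32·x + 96·x^2)·Dx + (2 - 28·x + 64·x^2 + 96·x^3)·Dx^2 + (-1 + x - 15·x^2 + 16·x^3 + 16·x^4)·Dx^3  (order 3).
h: a_k = 0, 0, -8, -16/3, 40/3, 112/15, …
ICs: h(0) = 0, h′(0) = 0, h′′(0) = -16.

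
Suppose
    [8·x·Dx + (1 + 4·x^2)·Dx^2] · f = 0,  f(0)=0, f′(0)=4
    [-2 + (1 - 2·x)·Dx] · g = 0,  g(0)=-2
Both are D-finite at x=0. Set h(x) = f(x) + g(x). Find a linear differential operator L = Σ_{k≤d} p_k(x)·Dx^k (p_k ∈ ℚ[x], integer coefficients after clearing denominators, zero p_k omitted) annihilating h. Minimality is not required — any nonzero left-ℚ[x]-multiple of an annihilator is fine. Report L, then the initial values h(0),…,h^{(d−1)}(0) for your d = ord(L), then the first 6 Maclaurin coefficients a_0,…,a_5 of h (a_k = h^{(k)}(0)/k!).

L = (8 - 64·x - 96·x^2)·Dx + (-8 + 8·x - 32·x^2 - 96·x^3)·Dx^2 + (1 - 16·x^4)·Dx^3  (order 3).
h: a_k = -2, 0, -8, -64/3, -32, -256/5, …
ICs: h(0) = -2, h′(0) = 0, h′′(0) = -16.

f: a_k = 0, 4, 0, -16/3, 0, 64/5, …
g: a_k = -2, -4, -8, -16, -32, -64, …
h₀=f+g: left-lcm gives L₀, ord ≤ 3.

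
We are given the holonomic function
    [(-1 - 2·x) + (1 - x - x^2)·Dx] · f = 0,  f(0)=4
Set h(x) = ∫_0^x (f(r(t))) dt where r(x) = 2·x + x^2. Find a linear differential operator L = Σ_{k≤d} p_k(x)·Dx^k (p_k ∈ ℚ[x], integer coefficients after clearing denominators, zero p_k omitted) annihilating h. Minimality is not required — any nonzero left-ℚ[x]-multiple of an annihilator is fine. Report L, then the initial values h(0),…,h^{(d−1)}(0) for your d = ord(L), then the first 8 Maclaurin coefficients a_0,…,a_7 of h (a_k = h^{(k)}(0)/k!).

f: a_k = 4, 4, 8, 12, 20, 32, 52, 84, …
L₀ from L_f via x↦r, Dx↦r'^{-1}Dx.
h=∫h₀ ⇒ L = L₀·Dx.
L = (2 + 10·x + 12·x^2 + 4·x^3)·Dx + (-1 + 2·x + 5·x^2 + 4·x^3 + x^4)·Dx^2  (order 2).
h: a_k = 0, 4, 4, 12, 32, 472/5, 868/3, 6380/7, …
ICs: h(0) = 0, h′(0) = 4.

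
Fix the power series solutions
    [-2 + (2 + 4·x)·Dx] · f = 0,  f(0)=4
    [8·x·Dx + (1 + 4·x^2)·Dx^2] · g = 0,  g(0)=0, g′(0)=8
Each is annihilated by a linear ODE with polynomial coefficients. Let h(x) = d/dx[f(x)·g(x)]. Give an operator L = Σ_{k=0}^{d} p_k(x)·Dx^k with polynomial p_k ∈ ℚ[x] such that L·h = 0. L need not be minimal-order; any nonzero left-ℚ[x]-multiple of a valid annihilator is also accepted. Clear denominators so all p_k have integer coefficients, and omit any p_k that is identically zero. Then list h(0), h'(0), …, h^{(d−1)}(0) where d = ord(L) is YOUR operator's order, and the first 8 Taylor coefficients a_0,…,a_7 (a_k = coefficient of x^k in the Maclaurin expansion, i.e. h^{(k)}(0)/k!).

L = (5 + 80·x + 8·x^2 - 192·x^3 - 48·x^4) + (14 + 84·x + 144·x^2 - 224·x^3 - 672·x^4 - 192·x^5)·Dx + (3 + 4·x - 12·x^2 - 32·x^3 - 112·x^4 - 192·x^5 - 64·x^6)·Dx^2  (order 2).
h: a_k = 32, 64, -176, -320/3, 1556/3, 3272/5, -37706/15, -178672/105, …
ICs: h(0) = 32, h′(0) = 64.

f: a_k = 4, 4, -2, 2, -5/2, 7/2, -21/4, 33/4, …
g: a_k = 0, 8, 0, -32/3, 0, 128/5, 0, -512/7, …
f·g: L₀ = L_f ⊗_s L_g, ord ≤ 1·2.
h=h₀': d/dx-closure on L₀ ⇒ L.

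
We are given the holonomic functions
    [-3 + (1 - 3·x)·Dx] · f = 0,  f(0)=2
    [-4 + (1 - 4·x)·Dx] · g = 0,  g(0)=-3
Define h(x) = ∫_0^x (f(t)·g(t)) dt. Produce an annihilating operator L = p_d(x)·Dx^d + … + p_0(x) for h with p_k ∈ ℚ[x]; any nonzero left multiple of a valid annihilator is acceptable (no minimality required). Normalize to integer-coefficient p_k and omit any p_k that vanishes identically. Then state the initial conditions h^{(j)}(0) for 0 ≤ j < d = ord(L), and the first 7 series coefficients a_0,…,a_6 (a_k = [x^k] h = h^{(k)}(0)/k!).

L = (-7 + 24·x)·Dx + (1 - 7·x + 12·x^2)·Dx^2  (order 2).
h: a_k = 0, -6, -21, -74, -525/2, -4686/5, -3367, …
ICs: h(0) = 0, h′(0) = -6.

f: a_k = 2, 6, 18, 54, 162, 486, 1458, …
g: a_k = -3, -12, -48, -192, -768, -3072, -12288, …
Sym-product of L_f,L_g gives L₀ (≤ ord 1).
h=∫₀ˣh₀: take L = L₀·Dx.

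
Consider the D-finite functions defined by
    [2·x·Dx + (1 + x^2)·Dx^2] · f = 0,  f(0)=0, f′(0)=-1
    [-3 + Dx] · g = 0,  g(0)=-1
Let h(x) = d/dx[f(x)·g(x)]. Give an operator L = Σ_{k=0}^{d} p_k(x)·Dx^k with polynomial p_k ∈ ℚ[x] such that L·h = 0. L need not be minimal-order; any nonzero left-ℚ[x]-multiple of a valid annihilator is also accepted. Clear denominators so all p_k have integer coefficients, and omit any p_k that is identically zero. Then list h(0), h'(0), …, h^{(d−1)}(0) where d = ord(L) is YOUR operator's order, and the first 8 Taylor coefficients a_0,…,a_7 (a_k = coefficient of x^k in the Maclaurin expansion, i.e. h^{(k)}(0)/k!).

f: a_k = 0, -1, 0, 1/3, 0, -1/5, 0, 1/7, …
g: a_k = -1, -3, -9/2, -9/2, -27/8, -81/40, -81/80, -243/560, …
L₀ := L_f ⊗_s L_g (sym. prod.), ord ≤ 2.
Differentiate: ansatz ord ≤ ord L₀ ⇒ L.
L = (21 - 36·x + 72·x^2 - 36·x^3 + 27·x^4) + (-16 + 18·x - 42·x^2 + 18·x^3 - 18·x^4)·Dx + (3 - 2·x + 6·x^2 - 2·x^3 + 3·x^4)·Dx^2  (order 2).
h: a_k = 1, 6, 25/2, 14, 83/8, 27/4, 361/80, 129/70, …
ICs: h(0) = 1, h′(0) = 6.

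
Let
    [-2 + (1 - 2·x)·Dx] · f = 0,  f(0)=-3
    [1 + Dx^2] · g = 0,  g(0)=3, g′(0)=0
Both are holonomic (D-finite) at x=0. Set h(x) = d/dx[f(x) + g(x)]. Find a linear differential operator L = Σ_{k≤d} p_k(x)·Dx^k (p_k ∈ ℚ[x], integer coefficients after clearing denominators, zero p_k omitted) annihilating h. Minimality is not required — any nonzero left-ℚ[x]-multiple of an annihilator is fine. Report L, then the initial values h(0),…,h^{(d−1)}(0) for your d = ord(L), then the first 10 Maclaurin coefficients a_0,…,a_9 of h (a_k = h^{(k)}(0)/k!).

f: a_k = -3, -6, -12, -24, -48, -96, -192, -384, -768, -1536, …
g: a_k = 3, 0, -3/2, 0, 1/8, 0, -1/240, 0, 1/13440, 0, …
h₀=f+g: left-lcm gives L₀, ord ≤ 3.
h=h₀': d/dx-closure on L₀ ⇒ L.
L = (196 - 16·x + 16·x^2) + (-25 + 54·x - 12·x^2 + 8·x^3)·Dx + (196 - 16·x + 16·x^2)·Dx^2 + (-25 + 54·x - 12·x^2 + 8·x^3)·Dx^3  (order 3).
h: a_k = -6, -27, -72, -383/2, -480, -46081/40, -2688, -10321919/1680, -13824, -3715891201/120960, …
ICs: h(0) = -6, h′(0) = -27, h′′(0) = -144.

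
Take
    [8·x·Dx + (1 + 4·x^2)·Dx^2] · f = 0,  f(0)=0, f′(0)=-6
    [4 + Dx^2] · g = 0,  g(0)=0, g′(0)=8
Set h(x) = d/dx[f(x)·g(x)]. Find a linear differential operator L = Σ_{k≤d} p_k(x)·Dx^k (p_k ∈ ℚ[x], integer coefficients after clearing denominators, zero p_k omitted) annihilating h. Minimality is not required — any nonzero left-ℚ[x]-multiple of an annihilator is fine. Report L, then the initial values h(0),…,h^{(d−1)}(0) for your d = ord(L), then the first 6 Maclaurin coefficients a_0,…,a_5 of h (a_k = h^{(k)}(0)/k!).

f: a_k = 0, -6, 0, 8, 0, -96/5, …
g: a_k = 0, 8, 0, -16/3, 0, 16/15, …
h₀=f·g: eliminate ⇒ L₀, order ≤ 2·2.
Differentiate: ansatz ord ≤ ord L₀ ⇒ L.
L = (880 + 9408·x^2 + 59008·x^4 + 49152·x^6 + 24576·x^8 + 16384·x^10 + 32768·x^12) + (544·x + 9088·x^3 + 35840·x^5 + 40960·x^7 + 40960·x^9 + 32768·x^11)·Dx + (240 + 2720·x^2 + 17088·x^4 + 18944·x^6 + 16384·x^8 + 16384·x^10 + 16384·x^12)·Dx^2 + (136·x + 2272·x^3 + 8960·x^5 + 10240·x^7 + 10240·x^9 + 8192·x^11)·Dx^3 + (5 + 92·x^2 + 584·x^4 + 1664·x^6 + 2560·x^8 + 3072·x^10 + 2048·x^12)·Dx^4  (order 4).
h: a_k = 0, -96, 0, 384, 0, -1216, …
ICs: h(0) = 0, h′(0) = -96, h′′(0) = 0, h′′′(0) = 2304.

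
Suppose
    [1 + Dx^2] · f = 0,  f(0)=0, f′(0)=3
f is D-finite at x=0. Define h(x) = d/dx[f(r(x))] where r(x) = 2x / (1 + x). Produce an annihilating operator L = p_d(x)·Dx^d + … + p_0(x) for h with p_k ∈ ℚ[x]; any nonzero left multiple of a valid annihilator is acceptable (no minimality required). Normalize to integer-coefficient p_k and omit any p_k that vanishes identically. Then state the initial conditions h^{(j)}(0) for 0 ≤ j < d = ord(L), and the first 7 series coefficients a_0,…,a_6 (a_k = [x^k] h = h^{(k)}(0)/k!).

f: a_k = 0, 3, 0, -1/2, 0, 1/40, 0, …
L₀ from L_f via x↦r, Dx↦r'^{-1}Dx.
Derive L from L₀ (diff closure).
L = (10 + 12·x + 6·x^2) + (6 + 18·x + 18·x^2 + 6·x^3)·Dx + (1 + 4·x + 6·x^2 + 4·x^3 + x^4)·Dx^2  (order 2).
h: a_k = 6, -12, 6, 24, -86, 180, -4418/15, …
ICs: h(0) = 6, h′(0) = -12.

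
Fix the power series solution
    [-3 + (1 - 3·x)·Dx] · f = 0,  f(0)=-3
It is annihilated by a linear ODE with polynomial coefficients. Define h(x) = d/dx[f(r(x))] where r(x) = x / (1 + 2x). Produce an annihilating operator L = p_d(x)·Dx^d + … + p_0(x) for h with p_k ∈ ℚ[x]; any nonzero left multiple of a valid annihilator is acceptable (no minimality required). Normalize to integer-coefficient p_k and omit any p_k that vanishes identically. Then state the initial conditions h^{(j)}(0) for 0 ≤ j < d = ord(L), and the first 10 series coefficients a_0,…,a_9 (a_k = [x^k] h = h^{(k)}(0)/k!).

f: a_k = -3, -9, -27, -81, -243, -729, -2187, -6561, -19683, -59049, …
h₀=f(r): pull back L_f along r ⇒ L₀.
h₀' ⇒ L via d/dx closure of L₀.
L = 4 + (-2 + 2·x)·Dx  (order 1).
h: a_k = -9, -18, -27, -36, -45, -54, -63, -72, -81, -90, …
ICs: h(0) = -9.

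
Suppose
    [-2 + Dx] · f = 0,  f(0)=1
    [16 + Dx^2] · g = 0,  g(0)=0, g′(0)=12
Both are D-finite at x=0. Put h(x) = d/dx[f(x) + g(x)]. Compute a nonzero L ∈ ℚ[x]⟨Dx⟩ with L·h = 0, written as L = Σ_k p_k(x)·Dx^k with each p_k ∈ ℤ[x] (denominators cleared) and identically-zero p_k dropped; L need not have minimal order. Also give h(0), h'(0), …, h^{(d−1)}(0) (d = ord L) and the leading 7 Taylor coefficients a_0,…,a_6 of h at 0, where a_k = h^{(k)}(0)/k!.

f: a_k = 1, 2, 2, 4/3, 2/3, 4/15, 4/45, …
g: a_k = 0, 12, 0, -32, 0, 128/5, 0, …
Weyl lclm of L_f,L_g ⇒ L₀ (ord ≤ 3).
Differentiate: ansatz ord ≤ ord L₀ ⇒ L.
L = 32 - 16·Dx + 2·Dx^2 - Dx^3  (order 3).
h: a_k = 14, 4, -92, 8/3, 388/3, 8/15, -3064/45, …
ICs: h(0) = 14, h′(0) = 4, h′′(0) = -184.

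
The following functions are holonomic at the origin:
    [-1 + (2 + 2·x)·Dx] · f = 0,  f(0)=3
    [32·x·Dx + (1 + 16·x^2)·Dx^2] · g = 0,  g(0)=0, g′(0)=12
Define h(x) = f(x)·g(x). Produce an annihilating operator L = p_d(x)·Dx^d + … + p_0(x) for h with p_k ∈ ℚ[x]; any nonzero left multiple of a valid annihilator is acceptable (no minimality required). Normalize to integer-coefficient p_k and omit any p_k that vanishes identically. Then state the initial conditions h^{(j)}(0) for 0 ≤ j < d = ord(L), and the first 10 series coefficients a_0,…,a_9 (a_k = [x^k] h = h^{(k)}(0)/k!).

L = (3 - 64·x - 16·x^2) + (-4 + 124·x + 192·x^2 + 64·x^3)·Dx + (4 + 8·x + 68·x^2 + 128·x^3 + 64·x^4)·Dx^2  (order 2).
h: a_k = 0, 36, 18, -393/2, -375/4, 298527/160, 291387/320, -190747479/8960, -186762981/17920, 15179450477/57344, …
ICs: h(0) = 0, h′(0) = 36.

f: a_k = 3, 3/2, -3/8, 3/16, -15/128, 21/256, -63/1024, 99/2048, -1287/32768, 2145/65536, …
g: a_k = 0, 12, 0, -64, 0, 3072/5, 0, -49152/7, 0, 262144/3, …
Product ⇒ symmetric product L₀, ord ≤ 2.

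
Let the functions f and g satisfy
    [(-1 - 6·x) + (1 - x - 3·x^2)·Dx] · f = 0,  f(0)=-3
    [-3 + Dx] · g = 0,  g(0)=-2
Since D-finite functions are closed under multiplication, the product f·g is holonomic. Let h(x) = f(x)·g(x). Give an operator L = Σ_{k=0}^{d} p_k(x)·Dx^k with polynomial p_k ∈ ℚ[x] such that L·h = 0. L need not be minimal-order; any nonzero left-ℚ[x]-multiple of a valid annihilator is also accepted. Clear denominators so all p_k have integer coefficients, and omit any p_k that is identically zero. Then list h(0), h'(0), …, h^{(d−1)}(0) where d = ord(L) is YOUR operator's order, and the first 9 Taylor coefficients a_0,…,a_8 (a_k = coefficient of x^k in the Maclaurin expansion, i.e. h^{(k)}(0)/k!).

f: a_k = -3, -3, -12, -21, -57, -120, -291, -651, -1524, …
g: a_k = -2, -6, -9, -9, -27/4, -81/20, -81/40, -243/280, -729/2240, …
Sym-product of L_f,L_g gives L₀ (≤ ord 1).
L = (4 + 3·x - 9·x^2) + (-1 + x + 3·x^2)·Dx  (order 1).
h: a_k = 6, 24, 69, 168, 1581/4, 4557/5, 84129/40, 169401/35, 24977523/2240, …
ICs: h(0) = 6.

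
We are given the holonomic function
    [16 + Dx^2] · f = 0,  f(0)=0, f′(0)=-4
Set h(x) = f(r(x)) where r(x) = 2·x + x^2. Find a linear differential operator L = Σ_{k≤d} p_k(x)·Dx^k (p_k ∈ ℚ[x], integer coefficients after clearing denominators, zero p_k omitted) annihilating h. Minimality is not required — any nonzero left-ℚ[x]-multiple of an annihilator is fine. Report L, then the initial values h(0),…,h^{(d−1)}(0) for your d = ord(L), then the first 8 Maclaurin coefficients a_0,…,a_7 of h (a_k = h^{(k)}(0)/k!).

f: a_k = 0, -4, 0, 32/3, 0, -128/15, 0, 1024/315, …
Change of var in L_f (x↦r) gives L₀.
L = (64 + 192·x + 192·x^2 + 64·x^3) - Dx + (1 + x)·Dx^2  (order 2).
h: a_k = 0, -8, -4, 256/3, 128, -3136/15, -672, -83968/315, …
ICs: h(0) = 0, h′(0) = -8.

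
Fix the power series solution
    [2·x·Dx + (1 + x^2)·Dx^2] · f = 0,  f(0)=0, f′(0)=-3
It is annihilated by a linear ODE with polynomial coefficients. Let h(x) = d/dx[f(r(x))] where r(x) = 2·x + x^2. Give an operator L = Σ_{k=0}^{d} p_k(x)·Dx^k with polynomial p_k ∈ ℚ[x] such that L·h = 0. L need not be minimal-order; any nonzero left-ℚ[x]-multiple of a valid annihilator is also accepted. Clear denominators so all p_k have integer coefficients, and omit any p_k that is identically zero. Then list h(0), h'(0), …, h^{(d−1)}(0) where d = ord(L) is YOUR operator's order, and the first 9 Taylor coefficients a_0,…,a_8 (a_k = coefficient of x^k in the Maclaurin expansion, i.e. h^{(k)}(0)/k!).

f: a_k = 0, -3, 0, 1, 0, -3/5, 0, 3/7, 0, …
L₀ from L_f via x↦r, Dx↦r'^{-1}Dx.
h₀' ⇒ L via d/dx closure of L₀.
L = (-1 + 8·x + 16·x^2 + 12·x^3 + 3·x^4) + (1 + x + 4·x^2 + 8·x^3 + 5·x^4 + x^5)·Dx  (order 1).
h: a_k = -6, -6, 24, 48, -66, -282, 48, 1344, 1002, …
ICs: h(0) = -6.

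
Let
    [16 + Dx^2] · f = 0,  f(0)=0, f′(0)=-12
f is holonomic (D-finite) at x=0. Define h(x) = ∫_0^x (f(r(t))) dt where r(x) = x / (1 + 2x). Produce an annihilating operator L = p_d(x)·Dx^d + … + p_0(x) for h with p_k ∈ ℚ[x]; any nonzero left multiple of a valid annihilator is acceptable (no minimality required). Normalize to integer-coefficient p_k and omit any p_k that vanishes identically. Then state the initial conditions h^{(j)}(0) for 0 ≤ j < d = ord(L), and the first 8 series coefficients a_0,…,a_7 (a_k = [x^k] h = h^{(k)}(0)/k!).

L = 16·Dx + (4 + 24·x + 48·x^2 + 32·x^3)·Dx^2 + (1 + 8·x + 24·x^2 + 32·x^3 + 16·x^4)·Dx^3  (order 3).
h: a_k = 0, 0, -6, 8, -4, -96/5, 1376/15, -1920/7, …
ICs: h(0) = 0, h′(0) = 0, h′′(0) = -12.

f: a_k = 0, -12, 0, 32, 0, -128/5, 0, 1024/105, …
f∘r: x↦r, Dx↦Dx/r' in L_f ⇒ L₀.
Integrate: L := L₀·Dx.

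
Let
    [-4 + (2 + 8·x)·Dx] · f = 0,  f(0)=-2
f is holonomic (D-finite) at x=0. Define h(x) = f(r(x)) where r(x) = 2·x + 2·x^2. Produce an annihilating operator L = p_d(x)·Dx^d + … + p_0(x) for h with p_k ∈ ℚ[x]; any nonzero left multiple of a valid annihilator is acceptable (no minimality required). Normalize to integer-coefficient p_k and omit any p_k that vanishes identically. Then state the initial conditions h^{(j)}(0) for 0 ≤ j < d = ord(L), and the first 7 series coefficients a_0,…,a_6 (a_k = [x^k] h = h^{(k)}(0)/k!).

f: a_k = -2, -4, 4, -8, 20, -56, 168, …
f∘r: x↦r, Dx↦Dx/r' in L_f ⇒ L₀.
L = (-4 - 8·x) + (1 + 8·x + 8·x^2)·Dx  (order 1).
h: a_k = -2, -8, 8, -32, 144, -704, 3648, …
ICs: h(0) = -2.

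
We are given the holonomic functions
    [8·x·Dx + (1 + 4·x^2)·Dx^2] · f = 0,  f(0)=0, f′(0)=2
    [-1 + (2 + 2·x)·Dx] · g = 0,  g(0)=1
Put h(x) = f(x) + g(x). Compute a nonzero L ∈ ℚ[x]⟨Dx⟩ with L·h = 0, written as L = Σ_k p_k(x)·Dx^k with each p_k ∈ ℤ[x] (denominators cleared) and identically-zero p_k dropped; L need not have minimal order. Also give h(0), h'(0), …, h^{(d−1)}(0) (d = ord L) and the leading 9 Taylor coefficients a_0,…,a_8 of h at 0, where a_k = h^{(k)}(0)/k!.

L = (-16 - 40·x + 192·x^2 + 96·x^3)·Dx + (-35 - 64·x + 328·x^2 + 768·x^3 + 336·x^4)·Dx^2 + (-2 + 30·x + 48·x^2 + 144·x^3 + 224·x^4 + 96·x^5)·Dx^3  (order 3).
h: a_k = 1, 5/2, -1/8, -125/48, -5/128, 8227/1280, -21/1024, -261913/14336, -429/32768, …
ICs: h(0) = 1, h′(0) = 5/2, h′′(0) = -1/4.

f: a_k = 0, 2, 0, -8/3, 0, 32/5, 0, -128/7, 0, …
g: a_k = 1, 1/2, -1/8, 1/16, -5/128, 7/256, -21/1024, 33/2048, -429/32768, …
f+g: L₀ = lclm(L_f,L_g), ord ≤ 2+1.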